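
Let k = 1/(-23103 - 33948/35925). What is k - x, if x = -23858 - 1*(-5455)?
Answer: 5091553231648/276669741 ≈ 18403.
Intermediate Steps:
x = -18403 (x = -23858 + 5455 = -18403)
k = -11975/276669741 (k = 1/(-23103 - 33948*1/35925) = 1/(-23103 - 11316/11975) = 1/(-276669741/11975) = -11975/276669741 ≈ -4.3283e-5)
k - x = -11975/276669741 - 1*(-18403) = -11975/276669741 + 18403 = 5091553231648/276669741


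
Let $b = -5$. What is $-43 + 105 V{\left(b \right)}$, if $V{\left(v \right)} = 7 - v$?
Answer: $1217$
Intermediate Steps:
$-43 + 105 V{\left(b \right)} = -43 + 105 \left(7 - -5\right) = -43 + 105 \left(7 + 5\right) = -43 + 105 \cdot 12 = -43 + 1260 = 1217$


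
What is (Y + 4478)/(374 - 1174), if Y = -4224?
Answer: -127/400 ≈ -0.31750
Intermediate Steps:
(Y + 4478)/(374 - 1174) = (-4224 + 4478)/(374 - 1174) = 254/(-800) = 254*(-1/800) = -127/400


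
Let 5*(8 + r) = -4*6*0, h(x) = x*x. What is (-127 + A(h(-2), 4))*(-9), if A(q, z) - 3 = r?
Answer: 1188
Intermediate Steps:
h(x) = x²
r = -8 (r = -8 + (-4*6*0)/5 = -8 + (-24*0)/5 = -8 + (⅕)*0 = -8 + 0 = -8)
A(q, z) = -5 (A(q, z) = 3 - 8 = -5)
(-127 + A(h(-2), 4))*(-9) = (-127 - 5)*(-9) = -132*(-9) = 1188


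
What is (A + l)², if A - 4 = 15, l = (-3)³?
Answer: 64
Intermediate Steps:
l = -27
A = 19 (A = 4 + 15 = 19)
(A + l)² = (19 - 27)² = (-8)² = 64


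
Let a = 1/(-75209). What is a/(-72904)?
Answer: 1/5483036936 ≈ 1.8238e-10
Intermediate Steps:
a = -1/75209 ≈ -1.3296e-5
a/(-72904) = -1/75209/(-72904) = -1/75209*(-1/72904) = 1/5483036936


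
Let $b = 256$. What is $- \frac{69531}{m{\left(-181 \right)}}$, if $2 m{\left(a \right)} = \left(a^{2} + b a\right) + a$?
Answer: $\frac{69531}{6878} \approx 10.109$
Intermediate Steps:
$m{\left(a \right)} = \frac{a^{2}}{2} + \frac{257 a}{2}$ ($m{\left(a \right)} = \frac{\left(a^{2} + 256 a\right) + a}{2} = \frac{a^{2} + 257 a}{2} = \frac{a^{2}}{2} + \frac{257 a}{2}$)
$- \frac{69531}{m{\left(-181 \right)}} = - \frac{69531}{\frac{1}{2} \left(-181\right) \left(257 - 181\right)} = - \frac{69531}{\frac{1}{2} \left(-181\right) 76} = - \frac{69531}{-6878} = \left(-69531\right) \left(- \frac{1}{6878}\right) = \frac{69531}{6878}$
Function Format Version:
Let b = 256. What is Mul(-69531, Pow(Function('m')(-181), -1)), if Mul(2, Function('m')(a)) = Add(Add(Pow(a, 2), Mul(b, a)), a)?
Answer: Rational(69531, 6878) ≈ 10.109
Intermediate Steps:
Function('m')(a) = Add(Mul(Rational(1, 2), Pow(a, 2)), Mul(Rational(257, 2), a)) (Function('m')(a) = Mul(Rational(1, 2), Add(Add(Pow(a, 2), Mul(256, a)), a)) = Mul(Rational(1, 2), Add(Pow(a, 2), Mul(257, a))) = Add(Mul(Rational(1, 2), Pow(a, 2)), Mul(Rational(257, 2), a)))
Mul(-69531, Pow(Function('m')(-181), -1)) = Mul(-69531, Pow(Mul(Rational(1, 2), -181, Add(257, -181)), -1)) = Mul(-69531, Pow(Mul(Rational(1, 2), -181, 76), -1)) = Mul(-69531, Pow(-6878, -1)) = Mul(-69531, Rational(-1, 6878)) = Rational(69531, 6878)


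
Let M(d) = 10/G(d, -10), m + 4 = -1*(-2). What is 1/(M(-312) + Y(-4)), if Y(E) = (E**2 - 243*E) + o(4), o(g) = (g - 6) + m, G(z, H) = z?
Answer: 156/153499 ≈ 0.0010163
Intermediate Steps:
m = -2 (m = -4 - 1*(-2) = -4 + 2 = -2)
o(g) = -8 + g (o(g) = (g - 6) - 2 = (-6 + g) - 2 = -8 + g)
M(d) = 10/d
Y(E) = -4 + E**2 - 243*E (Y(E) = (E**2 - 243*E) + (-8 + 4) = (E**2 - 243*E) - 4 = -4 + E**2 - 243*E)
1/(M(-312) + Y(-4)) = 1/(10/(-312) + (-4 + (-4)**2 - 243*(-4))) = 1/(10*(-1/312) + (-4 + 16 + 972)) = 1/(-5/156 + 984) = 1/(153499/156) = 156/153499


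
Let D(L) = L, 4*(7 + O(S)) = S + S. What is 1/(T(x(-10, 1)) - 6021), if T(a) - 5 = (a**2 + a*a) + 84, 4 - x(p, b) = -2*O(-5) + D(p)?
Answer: -1/5882 ≈ -0.00017001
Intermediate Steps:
O(S) = -7 + S/2 (O(S) = -7 + (S + S)/4 = -7 + (2*S)/4 = -7 + S/2)
x(p, b) = -15 - p (x(p, b) = 4 - (-2*(-7 + (1/2)*(-5)) + p) = 4 - (-2*(-7 - 5/2) + p) = 4 - (-2*(-19/2) + p) = 4 - (19 + p) = 4 + (-19 - p) = -15 - p)
T(a) = 89 + 2*a**2 (T(a) = 5 + ((a**2 + a*a) + 84) = 5 + ((a**2 + a**2) + 84) = 5 + (2*a**2 + 84) = 5 + (84 + 2*a**2) = 89 + 2*a**2)
1/(T(x(-10, 1)) - 6021) = 1/((89 + 2*(-15 - 1*(-10))**2) - 6021) = 1/((89 + 2*(-15 + 10)**2) - 6021) = 1/((89 + 2*(-5)**2) - 6021) = 1/((89 + 2*25) - 6021) = 1/((89 + 50) - 6021) = 1/(139 - 6021) = 1/(-5882) = -1/5882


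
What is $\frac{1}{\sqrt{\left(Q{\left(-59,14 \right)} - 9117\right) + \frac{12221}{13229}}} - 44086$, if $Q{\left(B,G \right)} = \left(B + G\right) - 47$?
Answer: $-44086 - \frac{i \sqrt{402868160890}}{60906820} \approx -44086.0 - 0.010421 i$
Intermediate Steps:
$Q{\left(B,G \right)} = -47 + B + G$
$\frac{1}{\sqrt{\left(Q{\left(-59,14 \right)} - 9117\right) + \frac{12221}{13229}}} - 44086 = \frac{1}{\sqrt{\left(\left(-47 - 59 + 14\right) - 9117\right) + \frac{12221}{13229}}} - 44086 = \frac{1}{\sqrt{\left(-92 - 9117\right) + 12221 \cdot \frac{1}{13229}}} - 44086 = \frac{1}{\sqrt{-9209 + \frac{12221}{13229}}} - 44086 = \frac{1}{\sqrt{- \frac{121813640}{13229}}} - 44086 = \frac{1}{\frac{2}{13229} i \sqrt{402868160890}} - 44086 = - \frac{i \sqrt{402868160890}}{60906820} - 44086 = -44086 - \frac{i \sqrt{402868160890}}{60906820}$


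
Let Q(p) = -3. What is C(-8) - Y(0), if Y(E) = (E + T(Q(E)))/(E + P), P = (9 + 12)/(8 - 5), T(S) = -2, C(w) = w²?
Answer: 450/7 ≈ 64.286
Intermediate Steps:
P = 7 (P = 21/3 = 21*(⅓) = 7)
Y(E) = (-2 + E)/(7 + E) (Y(E) = (E - 2)/(E + 7) = (-2 + E)/(7 + E))
C(-8) - Y(0) = (-8)² - (-2 + 0)/(7 + 0) = 64 - (-2)/7 = 64 - 1*(-2/7) = 64 + 2/7 = 450/7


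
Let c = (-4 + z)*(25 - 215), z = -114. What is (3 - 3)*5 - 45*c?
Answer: -1008900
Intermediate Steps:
c = 22420 (c = (-4 - 114)*(25 - 215) = -118*(-190) = 22420)
(3 - 3)*5 - 45*c = (3 - 3)*5 - 45*22420 = 0*5 - 1008900 = 0 - 1008900 = -1008900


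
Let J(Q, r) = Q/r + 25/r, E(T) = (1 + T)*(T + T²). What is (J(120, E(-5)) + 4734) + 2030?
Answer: 108195/16 ≈ 6762.2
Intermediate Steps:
J(Q, r) = 25/r + Q/r
(J(120, E(-5)) + 4734) + 2030 = ((25 + 120)/((-5*(1 + (-5)² + 2*(-5)))) + 4734) + 2030 = (145/(-5*(1 + 25 - 10)) + 4734) + 2030 = (145/(-5*16) + 4734) + 2030 = (145/(-80) + 4734) + 2030 = (-1/80*145 + 4734) + 2030 = (-29/16 + 4734) + 2030 = 75715/16 + 2030 = 108195/16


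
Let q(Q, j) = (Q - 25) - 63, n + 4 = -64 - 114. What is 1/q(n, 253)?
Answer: -1/270 ≈ -0.0037037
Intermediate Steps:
n = -182 (n = -4 + (-64 - 114) = -4 - 178 = -182)
q(Q, j) = -88 + Q (q(Q, j) = (-25 + Q) - 63 = -88 + Q)
1/q(n, 253) = 1/(-88 - 182) = 1/(-270) = -1/270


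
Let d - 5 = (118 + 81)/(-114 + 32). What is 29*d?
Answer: 6119/82 ≈ 74.622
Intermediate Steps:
d = 211/82 (d = 5 + (118 + 81)/(-114 + 32) = 5 + 199/(-82) = 5 + 199*(-1/82) = 5 - 199/82 = 211/82 ≈ 2.5732)
29*d = 29*(211/82) = 6119/82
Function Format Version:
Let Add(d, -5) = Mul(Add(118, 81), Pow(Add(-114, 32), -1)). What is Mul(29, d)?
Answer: Rational(6119, 82) ≈ 74.622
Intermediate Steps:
d = Rational(211, 82) (d = Add(5, Mul(Add(118, 81), Pow(Add(-114, 32), -1))) = Add(5, Mul(199, Pow(-82, -1))) = Add(5, Mul(199, Rational(-1, 82))) = Add(5, Rational(-199, 82)) = Rational(211, 82) ≈ 2.5732)
Mul(29, d) = Mul(29, Rational(211, 82)) = Rational(6119, 82)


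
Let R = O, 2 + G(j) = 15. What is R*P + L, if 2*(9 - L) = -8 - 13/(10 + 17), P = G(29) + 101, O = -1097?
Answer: -6752417/54 ≈ -1.2504e+5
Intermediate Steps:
G(j) = 13 (G(j) = -2 + 15 = 13)
R = -1097
P = 114 (P = 13 + 101 = 114)
L = 715/54 (L = 9 - (-8 - 13/(10 + 17))/2 = 9 - (-8 - 13/27)/2 = 9 - 1/2*(-229/27) = 9 + 229/54 = 715/54 ≈ 13.241)
R*P + L = -1097*114 + 715/54 = -125058 + 715/54 = -6752417/54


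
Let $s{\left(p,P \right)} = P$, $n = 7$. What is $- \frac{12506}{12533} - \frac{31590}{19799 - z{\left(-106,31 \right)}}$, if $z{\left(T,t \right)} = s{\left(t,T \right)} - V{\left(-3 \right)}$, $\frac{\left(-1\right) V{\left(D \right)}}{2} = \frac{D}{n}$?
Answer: $- \frac{1504673612}{582120251} \approx -2.5848$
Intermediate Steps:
$V{\left(D \right)} = - \frac{2 D}{7}$ ($V{\left(D \right)} = - 2 \frac{D}{7} = - \frac{2 D}{7}$)
$z{\left(T,t \right)} = - \frac{6}{7} + T$ ($z{\left(T,t \right)} = T - \left(- \frac{2}{7}\right) \left(-3\right) = T - \frac{6}{7} = - \frac{6}{7} + T$)
$- \frac{12506}{12533} - \frac{31590}{19799 - z{\left(-106,31 \right)}} = - \frac{12506}{12533} - \frac{31590}{19799 - \left(- \frac{6}{7} - 106\right)} = \left(-12506\right) \frac{1}{12533} - \frac{31590}{19799 - - \frac{748}{7}} = - \frac{12506}{12533} - \frac{31590}{19799 + \frac{748}{7}} = - \frac{12506}{12533} - \frac{31590}{\frac{139341}{7}} = - \frac{12506}{12533} - \frac{73710}{46447} = - \frac{1504673612}{582120251}$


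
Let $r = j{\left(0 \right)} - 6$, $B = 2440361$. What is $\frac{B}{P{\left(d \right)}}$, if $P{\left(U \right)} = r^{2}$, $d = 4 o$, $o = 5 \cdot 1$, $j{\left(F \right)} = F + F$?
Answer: $\frac{2440361}{36} \approx 67788.0$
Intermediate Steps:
$j{\left(F \right)} = 2 F$
$o = 5$
$d = 20$ ($d = 4 \cdot 5 = 20$)
$r = -6$ ($r = 2 \cdot 0 - 6 = 0 - 6 = -6$)
$P{\left(U \right)} = 36$ ($P{\left(U \right)} = \left(-6\right)^{2} = 36$)
$\frac{B}{P{\left(d \right)}} = \frac{2440361}{36}$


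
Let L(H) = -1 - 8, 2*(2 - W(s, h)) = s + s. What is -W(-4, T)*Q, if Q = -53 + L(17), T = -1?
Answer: 372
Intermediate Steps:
W(s, h) = 2 - s (W(s, h) = 2 - (s + s)/2 = 2 - s)
L(H) = -9
Q = -62 (Q = -53 - 9 = -62)
-W(-4, T)*Q = -(2 - 1*(-4))*(-62) = -(2 + 4)*(-62) = -6*(-62) = -1*(-372) = 372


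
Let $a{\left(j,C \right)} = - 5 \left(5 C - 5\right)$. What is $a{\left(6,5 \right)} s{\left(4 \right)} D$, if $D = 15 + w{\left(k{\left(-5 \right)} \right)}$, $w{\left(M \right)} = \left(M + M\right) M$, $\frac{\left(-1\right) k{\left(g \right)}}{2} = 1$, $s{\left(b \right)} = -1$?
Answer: $2300$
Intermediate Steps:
$k{\left(g \right)} = -2$ ($k{\left(g \right)} = \left(-2\right) 1 = -2$)
$w{\left(M \right)} = 2 M^{2}$ ($w{\left(M \right)} = 2 M M = 2 M^{2}$)
$a{\left(j,C \right)} = 25 - 25 C$ ($a{\left(j,C \right)} = - 5 \left(-5 + 5 C\right) = 25 - 25 C$)
$D = 23$ ($D = 15 + 2 \left(-2\right)^{2} = 15 + 2 \cdot 4 = 15 + 8 = 23$)
$a{\left(6,5 \right)} s{\left(4 \right)} D = \left(25 - 125\right) \left(-1\right) 23 = \left(-100\right) \left(-1\right) 23 = 100 \cdot 23 = 2300$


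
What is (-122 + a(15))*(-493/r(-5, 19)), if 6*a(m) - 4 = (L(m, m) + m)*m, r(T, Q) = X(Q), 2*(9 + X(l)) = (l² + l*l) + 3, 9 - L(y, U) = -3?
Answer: 159239/2121 ≈ 75.077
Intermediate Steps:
L(y, U) = 12 (L(y, U) = 9 - 1*(-3) = 9 + 3 = 12)
X(l) = -15/2 + l² (X(l) = -9 + ((l² + l*l) + 3)/2 = -9 + ((l² + l²) + 3)/2 = -9 + (2*l² + 3)/2 = -9 + (3 + 2*l²)/2 = -9 + (3/2 + l²) = -15/2 + l²)
r(T, Q) = -15/2 + Q²
a(m) = ⅔ + m*(12 + m)/6 (a(m) = ⅔ + ((12 + m)*m)/6 = ⅔ + (m*(12 + m))/6 = ⅔ + m*(12 + m)/6)
(-122 + a(15))*(-493/r(-5, 19)) = (-122 + (⅔ + 2*15 + (⅙)*15²))*(-493/(-15/2 + 19²)) = (-122 + (⅔ + 30 + (⅙)*225))*(-493/(-15/2 + 361)) = (-122 + (⅔ + 30 + 75/2))*(-493/707/2) = (-122 + 409/6)*(-493*2/707) = -323/6*(-986/707) = 159239/2121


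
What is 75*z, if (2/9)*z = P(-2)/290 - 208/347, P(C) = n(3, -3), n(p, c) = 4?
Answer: -1988955/10063 ≈ -197.65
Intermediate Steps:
P(C) = 4
z = -132597/50315 (z = 9*(4/290 - 208/347)/2 = 9*(4*(1/290) - 208*1/347)/2 = 9*(2/145 - 208/347)/2 = (9/2)*(-29466/50315) = -132597/50315 ≈ -2.6353)
75*z = 75*(-132597/50315) = -1988955/10063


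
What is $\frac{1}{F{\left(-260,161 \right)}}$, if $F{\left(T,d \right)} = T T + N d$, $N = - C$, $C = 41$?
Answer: $\frac{1}{60999} \approx 1.6394 \cdot 10^{-5}$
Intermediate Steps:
$N = -41$ ($N = \left(-1\right) 41 = -41$)
$F{\left(T,d \right)} = T^{2} - 41 d$ ($F{\left(T,d \right)} = T T - 41 d = T^{2} - 41 d$)
$\frac{1}{F{\left(-260,161 \right)}} = \frac{1}{\left(-260\right)^{2} - 6601} = \frac{1}{67600 - 6601} = \frac{1}{60999}$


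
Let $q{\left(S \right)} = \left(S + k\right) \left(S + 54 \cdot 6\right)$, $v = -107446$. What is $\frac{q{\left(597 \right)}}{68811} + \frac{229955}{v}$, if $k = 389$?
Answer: $\frac{27249641257}{2464488902} \approx 11.057$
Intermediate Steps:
$q{\left(S \right)} = \left(324 + S\right) \left(389 + S\right)$ ($q{\left(S \right)} = \left(S + 389\right) \left(S + 54 \cdot 6\right) = \left(389 + S\right) \left(S + 324\right) = \left(389 + S\right) \left(324 + S\right) = \left(324 + S\right) \left(389 + S\right)$)
$\frac{q{\left(597 \right)}}{68811} + \frac{229955}{v} = \frac{126036 + 597^{2} + 713 \cdot 597}{68811} + \frac{229955}{-107446} = \left(126036 + 356409 + 425661\right) \frac{1}{68811} + 229955 \left(- \frac{1}{107446}\right) = 908106 \cdot \frac{1}{68811} - \frac{229955}{107446} = \frac{302702}{22937} - \frac{229955}{107446} = \frac{27249641257}{2464488902}$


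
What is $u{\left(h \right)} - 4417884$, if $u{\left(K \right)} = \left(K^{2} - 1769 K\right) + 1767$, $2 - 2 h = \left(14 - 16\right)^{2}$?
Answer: $-4414347$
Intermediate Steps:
$h = -1$ ($h = 1 - \frac{\left(14 - 16\right)^{2}}{2} = 1 - \frac{\left(-2\right)^{2}}{2} = 1 - 2 = -1$)
$u{\left(K \right)} = 1767 + K^{2} - 1769 K$
$u{\left(h \right)} - 4417884 = \left(1767 + \left(-1\right)^{2} - -1769\right) - 4417884 = \left(1767 + 1 + 1769\right) - 4417884 = 3537 - 4417884 = -4414347$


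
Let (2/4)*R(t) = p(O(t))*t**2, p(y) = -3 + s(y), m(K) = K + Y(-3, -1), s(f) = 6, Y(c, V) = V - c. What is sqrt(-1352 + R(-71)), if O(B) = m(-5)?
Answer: sqrt(28894) ≈ 169.98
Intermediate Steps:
m(K) = 2 + K (m(K) = K + (-1 - 1*(-3)) = K + (-1 + 3) = K + 2 = 2 + K)
O(B) = -3 (O(B) = 2 - 5 = -3)
p(y) = 3 (p(y) = -3 + 6 = 3)
R(t) = 6*t**2 (R(t) = 2*(3*t**2) = 6*t**2)
sqrt(-1352 + R(-71)) = sqrt(-1352 + 6*(-71)**2) = sqrt(-1352 + 6*5041) = sqrt(-1352 + 30246) = sqrt(28894)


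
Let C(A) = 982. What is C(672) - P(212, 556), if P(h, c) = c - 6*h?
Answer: 1698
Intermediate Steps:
C(672) - P(212, 556) = 982 - (556 - 6*212) = 982 - (556 - 1272) = 982 - 1*(-716) = 982 + 716 = 1698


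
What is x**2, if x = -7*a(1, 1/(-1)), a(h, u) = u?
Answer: 49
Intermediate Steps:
x = 7 (x = -7/(-1) = -7*(-1) = 7)
x**2 = 7**2 = 49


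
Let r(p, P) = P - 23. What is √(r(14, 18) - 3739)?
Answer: 12*I*√26 ≈ 61.188*I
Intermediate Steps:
r(p, P) = -23 + P
√(r(14, 18) - 3739) = √((-23 + 18) - 3739) = √(-5 - 3739) = √(-3744) = 12*I*√26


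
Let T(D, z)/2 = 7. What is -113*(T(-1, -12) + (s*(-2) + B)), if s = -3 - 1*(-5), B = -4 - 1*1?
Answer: -565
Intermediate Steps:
T(D, z) = 14 (T(D, z) = 2*7 = 14)
B = -5 (B = -4 - 1 = -5)
s = 2 (s = -3 + 5 = 2)
-113*(T(-1, -12) + (s*(-2) + B)) = -113*(14 + (2*(-2) - 5)) = -113*(14 + (-4 - 5)) = -113*(14 - 9) = -113*5 = -565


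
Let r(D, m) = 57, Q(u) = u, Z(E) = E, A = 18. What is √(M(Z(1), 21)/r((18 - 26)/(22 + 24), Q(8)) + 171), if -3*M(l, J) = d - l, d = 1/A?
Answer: 23*√37810/342 ≈ 13.077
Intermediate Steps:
d = 1/18 ≈ 0.055556
M(l, J) = -1/54 + l/3 (M(l, J) = -(1/18 - l)/3 = -1/54 + l/3)
√(M(Z(1), 21)/r((18 - 26)/(22 + 24), Q(8)) + 171) = √((-1/54 + (⅓)*1)/57 + 171) = √((-1/54 + ⅓)*(1/57) + 171) = √((17/54)*(1/57) + 171) = √(17/3078 + 171) = √(526355/3078) = 23*√37810/342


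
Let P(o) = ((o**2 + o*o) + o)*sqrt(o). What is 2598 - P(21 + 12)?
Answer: 2598 - 2211*sqrt(33) ≈ -10103.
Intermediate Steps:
P(o) = sqrt(o)*(o + 2*o**2) (P(o) = ((o**2 + o**2) + o)*sqrt(o) = (2*o**2 + o)*sqrt(o) = (o + 2*o**2)*sqrt(o) = sqrt(o)*(o + 2*o**2))
2598 - P(21 + 12) = 2598 - (21 + 12)**(3/2)*(1 + 2*(21 + 12)) = 2598 - 33**(3/2)*(1 + 2*33) = 2598 - 33*sqrt(33)*(1 + 66) = 2598 - 33*sqrt(33)*67 = 2598 - 2211*sqrt(33)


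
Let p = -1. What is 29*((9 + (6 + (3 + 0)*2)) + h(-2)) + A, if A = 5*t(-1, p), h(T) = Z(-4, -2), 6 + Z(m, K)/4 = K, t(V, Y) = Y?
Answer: -324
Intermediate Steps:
Z(m, K) = -24 + 4*K
h(T) = -32 (h(T) = -24 + 4*(-2) = -24 - 8 = -32)
A = -5 (A = 5*(-1) = -5)
29*((9 + (6 + (3 + 0)*2)) + h(-2)) + A = 29*((9 + (6 + (3 + 0)*2)) - 32) - 5 = 29*((9 + (6 + 3*2)) - 32) - 5 = 29*((9 + (6 + 6)) - 32) - 5 = 29*((9 + 12) - 32) - 5 = 29*(21 - 32) - 5 = 29*(-11) - 5 = -319 - 5 = -324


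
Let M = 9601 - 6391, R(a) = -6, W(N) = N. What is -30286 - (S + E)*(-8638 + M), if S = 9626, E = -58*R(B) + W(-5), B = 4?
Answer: 54081446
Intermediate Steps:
E = 343 (E = -58*(-6) - 5 = 348 - 5 = 343)
M = 3210
-30286 - (S + E)*(-8638 + M) = -30286 - (9626 + 343)*(-8638 + 3210) = -30286 - 9969*(-5428) = -30286 - 1*(-54111732) = -30286 + 54111732 = 54081446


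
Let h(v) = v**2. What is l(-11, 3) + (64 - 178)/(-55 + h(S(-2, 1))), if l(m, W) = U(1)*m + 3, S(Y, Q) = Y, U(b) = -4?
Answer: 837/17 ≈ 49.235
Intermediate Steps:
l(m, W) = 3 - 4*m (l(m, W) = -4*m + 3 = 3 - 4*m)
l(-11, 3) + (64 - 178)/(-55 + h(S(-2, 1))) = (3 - 4*(-11)) + (64 - 178)/(-55 + (-2)**2) = (3 + 44) - 114/(-55 + 4) = 47 - 114/(-51) = 47 - 114*(-1/51) = 47 + 38/17 = 837/17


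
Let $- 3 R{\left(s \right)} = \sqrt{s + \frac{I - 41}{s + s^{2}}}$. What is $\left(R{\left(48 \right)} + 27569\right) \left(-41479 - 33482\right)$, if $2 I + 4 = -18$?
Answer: $-2066599809 + \frac{8329 \sqrt{84633}}{14} \approx -2.0664 \cdot 10^{9}$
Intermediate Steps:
$I = -11$ ($I = -2 + \frac{1}{2} \left(-18\right) = -2 - 9 = -11$)
$R{\left(s \right)} = - \frac{\sqrt{s - \frac{52}{s + s^{2}}}}{3}$ ($R{\left(s \right)} = - \frac{\sqrt{s + \frac{-11 - 41}{s + s^{2}}}}{3} = - \frac{\sqrt{s - \frac{52}{s + s^{2}}}}{3}$)
$\left(R{\left(48 \right)} + 27569\right) \left(-41479 - 33482\right) = \left(- \frac{\sqrt{\frac{-52 + 48^{2} \left(1 + 48\right)}{48 \left(1 + 48\right)}}}{3} + 27569\right) \left(-41479 - 33482\right) = \left(- \frac{\sqrt{\frac{-52 + 2304 \cdot 49}{48 \cdot 49}}}{3} + 27569\right) \left(-74961\right) = \left(- \frac{\sqrt{\frac{1}{48} \cdot \frac{1}{49} \left(-52 + 112896\right)}}{3} + 27569\right) \left(-74961\right) = \left(- \frac{\sqrt{\frac{1}{48} \cdot \frac{1}{49} \cdot 112844}}{3} + 27569\right) \left(-74961\right) = \left(- \frac{\sqrt{\frac{28211}{588}}}{3} + 27569\right) \left(-74961\right) = \left(- \frac{\frac{1}{42} \sqrt{84633}}{3} + 27569\right) \left(-74961\right) = \left(- \frac{\sqrt{84633}}{126} + 27569\right) \left(-74961\right) = \left(27569 - \frac{\sqrt{84633}}{126}\right) \left(-74961\right) = -2066599809 + \frac{8329 \sqrt{84633}}{14}$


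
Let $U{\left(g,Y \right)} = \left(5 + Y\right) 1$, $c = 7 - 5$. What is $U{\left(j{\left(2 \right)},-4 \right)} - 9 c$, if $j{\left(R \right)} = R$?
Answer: $-17$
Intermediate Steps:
$c = 2$
$U{\left(g,Y \right)} = 5 + Y$
$U{\left(j{\left(2 \right)},-4 \right)} - 9 c = \left(5 - 4\right) - 18 = 1 - 18 = -17$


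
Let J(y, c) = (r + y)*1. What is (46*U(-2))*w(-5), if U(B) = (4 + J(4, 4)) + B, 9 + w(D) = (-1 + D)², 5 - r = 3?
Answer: 9936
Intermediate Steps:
r = 2 (r = 5 - 1*3 = 5 - 3 = 2)
w(D) = -9 + (-1 + D)²
J(y, c) = 2 + y (J(y, c) = (2 + y)*1 = 2 + y)
U(B) = 10 + B (U(B) = (4 + (2 + 4)) + B = (4 + 6) + B = 10 + B)
(46*U(-2))*w(-5) = (46*(10 - 2))*(-9 + (-1 - 5)²) = (46*8)*(-9 + (-6)²) = 368*(-9 + 36) = 368*27 = 9936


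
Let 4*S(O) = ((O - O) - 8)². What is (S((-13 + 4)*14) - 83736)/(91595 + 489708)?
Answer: -83720/581303 ≈ -0.14402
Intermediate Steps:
S(O) = 16 (S(O) = ((O - O) - 8)²/4 = (0 - 8)²/4 = (¼)*(-8)² = (¼)*64 = 16)
(S((-13 + 4)*14) - 83736)/(91595 + 489708) = (16 - 83736)/(91595 + 489708) = -83720/581303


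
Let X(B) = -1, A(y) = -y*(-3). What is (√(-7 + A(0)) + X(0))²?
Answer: (1 - I*√7)² ≈ -6.0 - 5.2915*I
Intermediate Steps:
A(y) = 3*y
(√(-7 + A(0)) + X(0))² = (√(-7 + 3*0) - 1)² = (√(-7 + 0) - 1)² = (√(-7) - 1)² = (I*√7 - 1)² = (-1 + I*√7)²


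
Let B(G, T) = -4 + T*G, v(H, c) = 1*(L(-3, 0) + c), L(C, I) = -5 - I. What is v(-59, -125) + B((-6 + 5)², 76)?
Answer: -58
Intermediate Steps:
v(H, c) = -5 + c (v(H, c) = 1*((-5 - 1*0) + c) = 1*((-5 + 0) + c) = 1*(-5 + c) = -5 + c)
B(G, T) = -4 + G*T
v(-59, -125) + B((-6 + 5)², 76) = (-5 - 125) + (-4 + (-6 + 5)²*76) = -130 + (-4 + (-1)²*76) = -130 + (-4 + 1*76) = -130 + (-4 + 76) = -130 + 72 = -58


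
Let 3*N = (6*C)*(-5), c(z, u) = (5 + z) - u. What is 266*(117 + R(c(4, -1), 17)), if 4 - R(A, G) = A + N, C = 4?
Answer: 40166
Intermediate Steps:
c(z, u) = 5 + z - u
N = -40 (N = ((6*4)*(-5))/3 = (24*(-5))/3 = (1/3)*(-120) = -40)
R(A, G) = 44 - A (R(A, G) = 4 - (A - 40) = 4 - (-40 + A) = 4 + (40 - A) = 44 - A)
266*(117 + R(c(4, -1), 17)) = 266*(117 + (44 - (5 + 4 - 1*(-1)))) = 266*(117 + (44 - (5 + 4 + 1))) = 266*(117 + (44 - 1*10)) = 266*(117 + (44 - 10)) = 266*(117 + 34) = 266*151 = 40166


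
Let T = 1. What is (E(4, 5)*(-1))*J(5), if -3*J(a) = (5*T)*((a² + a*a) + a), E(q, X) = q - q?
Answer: 0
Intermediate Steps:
E(q, X) = 0
J(a) = -10*a²/3 - 5*a/3 (J(a) = -5*1*((a² + a*a) + a)/3 = -5*((a² + a²) + a)/3 = -5*(2*a² + a)/3 = -5*(a + 2*a²)/3 = -(5*a + 10*a²)/3 = -10*a²/3 - 5*a/3)
(E(4, 5)*(-1))*J(5) = (0*(-1))*(-5/3*5*(1 + 2*5)) = 0*(-5/3*5*(1 + 10)) = 0*(-5/3*5*11) = 0*(-275/3) = 0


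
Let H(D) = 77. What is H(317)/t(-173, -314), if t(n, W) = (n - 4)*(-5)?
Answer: 77/885 ≈ 0.087006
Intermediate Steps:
t(n, W) = 20 - 5*n (t(n, W) = (-4 + n)*(-5) = 20 - 5*n)
H(317)/t(-173, -314) = 77/(20 - 5*(-173)) = 77/(20 + 865) = 77/885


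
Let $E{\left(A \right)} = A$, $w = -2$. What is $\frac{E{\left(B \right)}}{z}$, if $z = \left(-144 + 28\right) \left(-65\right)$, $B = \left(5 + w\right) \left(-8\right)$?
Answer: $- \frac{6}{1885} \approx -0.003183$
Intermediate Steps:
$B = -24$ ($B = \left(5 - 2\right) \left(-8\right) = 3 \left(-8\right) = -24$)
$z = 7540$ ($z = \left(-116\right) \left(-65\right) = 7540$)
$\frac{E{\left(B \right)}}{z} = - \frac{24}{7540} = \left(-24\right) \frac{1}{7540} = - \frac{6}{1885}$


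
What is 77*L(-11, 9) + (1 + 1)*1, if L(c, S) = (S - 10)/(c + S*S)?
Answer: 9/10 ≈ 0.90000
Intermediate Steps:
L(c, S) = (-10 + S)/(c + S²)
77*L(-11, 9) + (1 + 1)*1 = 77*((-10 + 9)/(-11 + 9²)) + (1 + 1)*1 = 77*(-1/(-11 + 81)) + 2*1 = 77*(-1/70) + 2 = -11/10 + 2 = 9/10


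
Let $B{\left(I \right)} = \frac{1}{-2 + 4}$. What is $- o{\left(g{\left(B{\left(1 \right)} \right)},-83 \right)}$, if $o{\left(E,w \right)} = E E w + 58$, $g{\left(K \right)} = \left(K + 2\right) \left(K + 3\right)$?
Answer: $\frac{100747}{16} \approx 6296.7$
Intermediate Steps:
$B{\left(I \right)} = \frac{1}{2}$
$g{\left(K \right)} = \left(2 + K\right) \left(3 + K\right)$
$o{\left(E,w \right)} = 58 + w E^{2}$ ($o{\left(E,w \right)} = E^{2} w + 58 = w E^{2} + 58 = 58 + w E^{2}$)
$- o{\left(g{\left(B{\left(1 \right)} \right)},-83 \right)} = - (58 - 83 \left(6 + \left(\frac{1}{2}\right)^{2} + 5 \cdot \frac{1}{2}\right)^{2}) = - (58 - 83 \left(6 + \frac{1}{4} + \frac{5}{2}\right)^{2}) = - (58 - 83 \left(\frac{35}{4}\right)^{2}) = - (58 - \frac{101675}{16}) = \left(-1\right) \left(- \frac{100747}{16}\right) = \frac{100747}{16}$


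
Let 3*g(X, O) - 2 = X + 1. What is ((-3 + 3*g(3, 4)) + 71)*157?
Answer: 11618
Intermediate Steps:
g(X, O) = 1 + X/3 (g(X, O) = 2/3 + (X + 1)/3 = 2/3 + (1 + X)/3 = 2/3 + (1/3 + X/3) = 1 + X/3)
((-3 + 3*g(3, 4)) + 71)*157 = ((-3 + 3*(1 + (1/3)*3)) + 71)*157 = ((-3 + 3*(1 + 1)) + 71)*157 = ((-3 + 3*2) + 71)*157 = ((-3 + 6) + 71)*157 = (3 + 71)*157 = 74*157 = 11618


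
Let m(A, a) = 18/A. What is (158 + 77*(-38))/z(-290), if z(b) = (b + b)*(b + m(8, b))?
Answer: -2768/166895 ≈ -0.016585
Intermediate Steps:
z(b) = 2*b*(9/4 + b) (z(b) = (b + b)*(b + 18/8) = (2*b)*(b + 18*(⅛)) = (2*b)*(b + 9/4) = (2*b)*(9/4 + b) = 2*b*(9/4 + b))
(158 + 77*(-38))/z(-290) = (158 + 77*(-38))/(((½)*(-290)*(9 + 4*(-290)))) = (158 - 2926)/(((½)*(-290)*(9 - 1160))) = -2768/((½)*(-290)*(-1151)) = -2768/166895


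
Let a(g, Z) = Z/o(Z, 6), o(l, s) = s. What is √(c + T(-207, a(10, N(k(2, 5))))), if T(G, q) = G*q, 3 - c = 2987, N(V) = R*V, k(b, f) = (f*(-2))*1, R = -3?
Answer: I*√4019 ≈ 63.396*I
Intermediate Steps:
k(b, f) = -2*f (k(b, f) = -2*f*1 = -2*f)
N(V) = -3*V
c = -2984 (c = 3 - 1*2987 = 3 - 2987 = -2984)
a(g, Z) = Z/6
√(c + T(-207, a(10, N(k(2, 5))))) = √(-2984 - 69*(-(-6)*5)/2) = √(-2984 - 69*(-3*(-10))/2) = √(-2984 - 69*30/2) = √(-2984 - 207*5) = √(-2984 - 1035) = √(-4019) = I*√4019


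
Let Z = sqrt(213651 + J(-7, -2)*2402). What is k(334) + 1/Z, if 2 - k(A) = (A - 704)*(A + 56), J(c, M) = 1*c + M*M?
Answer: 144302 + sqrt(206445)/206445 ≈ 1.4430e+5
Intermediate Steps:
J(c, M) = c + M**2
Z = sqrt(206445) (Z = sqrt(213651 + (-7 + (-2)**2)*2402) = sqrt(213651 + (-7 + 4)*2402) = sqrt(213651 - 3*2402) = sqrt(213651 - 7206) = sqrt(206445) ≈ 454.36)
k(A) = 2 - (-704 + A)*(56 + A) (k(A) = 2 - (A - 704)*(A + 56) = 2 - (-704 + A)*(56 + A))
k(334) + 1/Z = (39426 - 1*334**2 + 648*334) + 1/(sqrt(206445)) = (39426 - 1*111556 + 216432) + sqrt(206445)/206445 = (39426 - 111556 + 216432) + sqrt(206445)/206445 = 144302 + sqrt(206445)/206445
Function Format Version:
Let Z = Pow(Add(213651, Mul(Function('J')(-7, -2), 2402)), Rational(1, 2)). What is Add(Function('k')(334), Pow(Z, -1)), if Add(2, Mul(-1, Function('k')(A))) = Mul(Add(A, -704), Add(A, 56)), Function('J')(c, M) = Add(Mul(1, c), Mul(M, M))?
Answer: Add(144302, Mul(Rational(1, 206445), Pow(206445, Rational(1, 2)))) ≈ 1.4430e+5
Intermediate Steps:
Function('J')(c, M) = Add(c, Pow(M, 2))
Z = Pow(206445, Rational(1, 2)) (Z = Pow(Add(213651, Mul(Add(-7, Pow(-2, 2)), 2402)), Rational(1, 2)) = Pow(Add(213651, Mul(Add(-7, 4), 2402)), Rational(1, 2)) = Pow(Add(213651, Mul(-3, 2402)), Rational(1, 2)) = Pow(Add(213651, -7206), Rational(1, 2)) = Pow(206445, Rational(1, 2)) ≈ 454.36)
Function('k')(A) = Add(2, Mul(-1, Add(-704, A), Add(56, A))) (Function('k')(A) = Add(2, Mul(-1, Mul(Add(A, -704), Add(A, 56)))) = Add(2, Mul(-1, Mul(Add(-704, A), Add(56, A)))) = Add(2, Mul(-1, Add(-704, A), Add(56, A))))
Add(Function('k')(334), Pow(Z, -1)) = Add(Add(39426, Mul(-1, Pow(334, 2)), Mul(648, 334)), Pow(Pow(206445, Rational(1, 2)), -1)) = Add(Add(39426, Mul(-1, 111556), 216432), Mul(Rational(1, 206445), Pow(206445, Rational(1, 2)))) = Add(Add(39426, -111556, 216432), Mul(Rational(1, 206445), Pow(206445, Rational(1, 2)))) = Add(144302, Mul(Rational(1, 206445), Pow(206445, Rational(1, 2))))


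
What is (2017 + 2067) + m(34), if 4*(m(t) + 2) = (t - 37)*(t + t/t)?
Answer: 16223/4 ≈ 4055.8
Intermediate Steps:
m(t) = -2 + (1 + t)*(-37 + t)/4 (m(t) = -2 + ((t - 37)*(t + t/t))/4 = -2 + ((-37 + t)*(t + 1))/4 = -2 + ((-37 + t)*(1 + t))/4 = -2 + ((1 + t)*(-37 + t))/4 = -2 + (1 + t)*(-37 + t)/4)
(2017 + 2067) + m(34) = (2017 + 2067) + (-45/4 - 9*34 + (¼)*34²) = 4084 + (-45/4 - 306 + (¼)*1156) = 4084 + (-45/4 - 306 + 289) = 4084 - 113/4 = 16223/4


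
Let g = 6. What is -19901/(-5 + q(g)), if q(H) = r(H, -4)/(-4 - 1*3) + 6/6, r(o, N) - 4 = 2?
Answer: 139307/34 ≈ 4097.3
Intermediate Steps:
r(o, N) = 6 (r(o, N) = 4 + 2 = 6)
q(H) = ⅐ (q(H) = 6/(-4 - 1*3) + 6/6 = 6/(-4 - 3) + 6*(⅙) = 6/(-7) + 1 = 6*(-⅐) + 1 = -6/7 + 1 = ⅐)
-19901/(-5 + q(g)) = -19901/(-5 + ⅐) = -19901/(-34/7) = -19901*(-7/34) = 139307/34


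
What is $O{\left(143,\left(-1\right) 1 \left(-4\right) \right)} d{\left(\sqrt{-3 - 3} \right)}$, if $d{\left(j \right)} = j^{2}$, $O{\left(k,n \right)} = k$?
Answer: $-858$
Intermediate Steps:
$O{\left(143,\left(-1\right) 1 \left(-4\right) \right)} d{\left(\sqrt{-3 - 3} \right)} = 143 \left(\sqrt{-3 - 3}\right)^{2} = 143 \left(\sqrt{-6}\right)^{2} = 143 \left(i \sqrt{6}\right)^{2} = 143 \left(-6\right) = -858$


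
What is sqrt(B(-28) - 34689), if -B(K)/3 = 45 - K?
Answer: 2*I*sqrt(8727) ≈ 186.84*I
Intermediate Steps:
B(K) = -135 + 3*K (B(K) = -3*(45 - K) = -135 + 3*K)
sqrt(B(-28) - 34689) = sqrt((-135 + 3*(-28)) - 34689) = sqrt((-135 - 84) - 34689) = sqrt(-219 - 34689) = sqrt(-34908) = 2*I*sqrt(8727)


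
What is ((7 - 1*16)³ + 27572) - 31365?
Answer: -4522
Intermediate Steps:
((7 - 1*16)³ + 27572) - 31365 = ((7 - 16)³ + 27572) - 31365 = ((-9)³ + 27572) - 31365 = (-729 + 27572) - 31365 = 26843 - 31365 = -4522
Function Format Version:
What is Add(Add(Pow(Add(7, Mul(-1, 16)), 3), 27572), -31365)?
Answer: -4522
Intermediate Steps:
Add(Add(Pow(Add(7, Mul(-1, 16)), 3), 27572), -31365) = Add(Add(Pow(Add(7, -16), 3), 27572), -31365) = Add(Add(Pow(-9, 3), 27572), -31365) = Add(Add(-729, 27572), -31365) = Add(26843, -31365) = -4522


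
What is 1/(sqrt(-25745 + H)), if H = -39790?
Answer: -I*sqrt(65535)/65535 ≈ -0.0039063*I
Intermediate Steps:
1/(sqrt(-25745 + H)) = 1/(sqrt(-25745 - 39790)) = 1/(sqrt(-65535)) = 1/(I*sqrt(65535)) = -I*sqrt(65535)/65535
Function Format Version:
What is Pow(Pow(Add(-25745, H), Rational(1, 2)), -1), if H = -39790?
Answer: Mul(Rational(-1, 65535), I, Pow(65535, Rational(1, 2))) ≈ Mul(-0.0039063, I)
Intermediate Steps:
Pow(Pow(Add(-25745, H), Rational(1, 2)), -1) = Pow(Pow(Add(-25745, -39790), Rational(1, 2)), -1) = Pow(Pow(-65535, Rational(1, 2)), -1) = Pow(Mul(I, Pow(65535, Rational(1, 2))), -1) = Mul(Rational(-1, 65535), I, Pow(65535, Rational(1, 2)))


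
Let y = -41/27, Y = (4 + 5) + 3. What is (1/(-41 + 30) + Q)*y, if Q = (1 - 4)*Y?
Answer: 16277/297 ≈ 54.805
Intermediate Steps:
Y = 12 (Y = 9 + 3 = 12)
Q = -36 (Q = (1 - 4)*12 = -3*12 = -36)
y = -41/27 (y = -41*1/27 = -41/27 ≈ -1.5185)
(1/(-41 + 30) + Q)*y = (1/(-41 + 30) - 36)*(-41/27) = (1/(-11) - 36)*(-41/27) = (-1/11 - 36)*(-41/27) = -397/11*(-41/27) = 16277/297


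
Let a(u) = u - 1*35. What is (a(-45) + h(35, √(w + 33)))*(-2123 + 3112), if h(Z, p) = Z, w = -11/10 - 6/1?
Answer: -44505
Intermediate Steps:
w = -71/10 (w = -11*⅒ - 6*1 = -11/10 - 6 = -71/10 ≈ -7.1000)
a(u) = -35 + u (a(u) = u - 35 = -35 + u)
(a(-45) + h(35, √(w + 33)))*(-2123 + 3112) = ((-35 - 45) + 35)*(-2123 + 3112) = (-80 + 35)*989 = -45*989 = -44505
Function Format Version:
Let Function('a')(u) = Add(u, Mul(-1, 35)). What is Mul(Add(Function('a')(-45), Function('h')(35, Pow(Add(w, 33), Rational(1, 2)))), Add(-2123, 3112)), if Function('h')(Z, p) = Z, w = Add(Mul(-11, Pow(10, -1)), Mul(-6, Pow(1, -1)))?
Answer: -44505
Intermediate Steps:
w = Rational(-71, 10) (w = Add(Mul(-11, Rational(1, 10)), Mul(-6, 1)) = Add(Rational(-11, 10), -6) = Rational(-71, 10) ≈ -7.1000)
Function('a')(u) = Add(-35, u) (Function('a')(u) = Add(u, -35) = Add(-35, u))
Mul(Add(Function('a')(-45), Function('h')(35, Pow(Add(w, 33), Rational(1, 2)))), Add(-2123, 3112)) = Mul(Add(Add(-35, -45), 35), Add(-2123, 3112)) = Mul(Add(-80, 35), 989) = Mul(-45, 989) = -44505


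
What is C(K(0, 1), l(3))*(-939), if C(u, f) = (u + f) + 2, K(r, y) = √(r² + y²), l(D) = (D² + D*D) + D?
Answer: -22536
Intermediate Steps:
l(D) = D + 2*D² (l(D) = (D² + D²) + D = 2*D² + D = D + 2*D²)
C(u, f) = 2 + f + u (C(u, f) = (f + u) + 2 = 2 + f + u)
C(K(0, 1), l(3))*(-939) = (2 + 3*(1 + 2*3) + √(0² + 1²))*(-939) = (2 + 3*(1 + 6) + √(0 + 1))*(-939) = (2 + 3*7 + √1)*(-939) = (2 + 21 + 1)*(-939) = 24*(-939) = -22536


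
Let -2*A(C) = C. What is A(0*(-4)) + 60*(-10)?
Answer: -600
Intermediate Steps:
A(C) = -C/2
A(0*(-4)) + 60*(-10) = -0*(-4) + 60*(-10) = -½*0 - 600 = 0 - 600 = -600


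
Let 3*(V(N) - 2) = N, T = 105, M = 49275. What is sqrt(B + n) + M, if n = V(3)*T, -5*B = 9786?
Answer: 49275 + I*sqrt(41055)/5 ≈ 49275.0 + 40.524*I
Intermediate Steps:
B = -9786/5 (B = -1/5*9786 = -9786/5 ≈ -1957.2)
V(N) = 2 + N/3
n = 315 (n = (2 + (1/3)*3)*105 = (2 + 1)*105 = 3*105 = 315)
sqrt(B + n) + M = sqrt(-9786/5 + 315) + 49275 = sqrt(-8211/5) + 49275 = I*sqrt(41055)/5 + 49275 = 49275 + I*sqrt(41055)/5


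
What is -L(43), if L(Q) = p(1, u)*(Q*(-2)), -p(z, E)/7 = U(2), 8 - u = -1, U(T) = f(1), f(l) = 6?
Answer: -3612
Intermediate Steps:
U(T) = 6
u = 9 (u = 8 - 1*(-1) = 8 + 1 = 9)
p(z, E) = -42 (p(z, E) = -7*6 = -42)
L(Q) = 84*Q (L(Q) = -42*Q*(-2) = -(-84)*Q = 84*Q)
-L(43) = -84*43 = -1*3612 = -3612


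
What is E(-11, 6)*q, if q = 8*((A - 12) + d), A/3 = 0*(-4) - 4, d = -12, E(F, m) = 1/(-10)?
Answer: 144/5 ≈ 28.800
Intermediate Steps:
E(F, m) = -⅒
A = -12 (A = 3*(0*(-4) - 4) = 3*(0 - 4) = 3*(-4) = -12)
q = -288 (q = 8*((-12 - 12) - 12) = 8*(-24 - 12) = 8*(-36) = -288)
E(-11, 6)*q = -⅒*(-288) = 144/5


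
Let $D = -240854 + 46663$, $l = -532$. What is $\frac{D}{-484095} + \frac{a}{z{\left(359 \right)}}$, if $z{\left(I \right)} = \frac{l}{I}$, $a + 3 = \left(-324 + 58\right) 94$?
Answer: $\frac{4346072465347}{257538540} \approx 16875.0$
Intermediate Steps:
$D = -194191$
$a = -25007$ ($a = -3 + \left(-324 + 58\right) 94 = -3 - 25004 = -25007$)
$z{\left(I \right)} = - \frac{532}{I}$
$\frac{D}{-484095} + \frac{a}{z{\left(359 \right)}} = - \frac{194191}{-484095} - \frac{25007}{\left(-532\right) \frac{1}{359}} = \left(-194191\right) \left(- \frac{1}{484095}\right) - \frac{25007}{\left(-532\right) \frac{1}{359}} = \frac{194191}{484095} - \frac{25007}{- \frac{532}{359}} = \frac{194191}{484095} - - \frac{8977513}{532} = \frac{194191}{484095} + \frac{8977513}{532} = \frac{4346072465347}{257538540}$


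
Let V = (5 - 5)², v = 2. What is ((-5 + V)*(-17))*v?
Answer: 170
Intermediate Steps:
V = 0 (V = 0² = 0)
((-5 + V)*(-17))*v = ((-5 + 0)*(-17))*2 = -5*(-17)*2 = 85*2 = 170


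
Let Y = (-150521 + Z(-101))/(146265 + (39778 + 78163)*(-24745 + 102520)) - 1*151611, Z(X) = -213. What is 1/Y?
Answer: -4586503770/695364423148837 ≈ -6.5958e-6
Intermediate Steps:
Y = -695364423148837/4586503770 (Y = (-150521 - 213)/(146265 + (39778 + 78163)*(-24745 + 102520)) - 1*151611 = -150734/(146265 + 117941*77775) - 151611 = -150734/(146265 + 9172861275) - 151611 = -150734/9173007540 - 151611 = -150734*1/9173007540 - 151611 = -75367/4586503770 - 151611 = -695364423148837/4586503770 ≈ -1.5161e+5)
1/Y = 1/(-695364423148837/4586503770) = -4586503770/695364423148837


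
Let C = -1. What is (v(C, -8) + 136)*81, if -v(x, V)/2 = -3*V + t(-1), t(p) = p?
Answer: 7290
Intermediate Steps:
v(x, V) = 2 + 6*V (v(x, V) = -2*(-3*V - 1) = -2*(-1 - 3*V) = 2 + 6*V)
(v(C, -8) + 136)*81 = ((2 + 6*(-8)) + 136)*81 = ((2 - 48) + 136)*81 = (-46 + 136)*81 = 90*81 = 7290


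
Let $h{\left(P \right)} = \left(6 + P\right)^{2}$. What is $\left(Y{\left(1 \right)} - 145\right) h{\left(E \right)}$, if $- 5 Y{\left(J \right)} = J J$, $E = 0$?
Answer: $- \frac{26136}{5} \approx -5227.2$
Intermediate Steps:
$Y{\left(J \right)} = - \frac{J^{2}}{5}$ ($Y{\left(J \right)} = - \frac{J J}{5} = - \frac{J^{2}}{5}$)
$\left(Y{\left(1 \right)} - 145\right) h{\left(E \right)} = \left(- \frac{1^{2}}{5} - 145\right) \left(6 + 0\right)^{2} = \left(\left(- \frac{1}{5}\right) 1 - 145\right) 6^{2} = \left(- \frac{1}{5} - 145\right) 36 = \left(- \frac{726}{5}\right) 36 = - \frac{26136}{5}$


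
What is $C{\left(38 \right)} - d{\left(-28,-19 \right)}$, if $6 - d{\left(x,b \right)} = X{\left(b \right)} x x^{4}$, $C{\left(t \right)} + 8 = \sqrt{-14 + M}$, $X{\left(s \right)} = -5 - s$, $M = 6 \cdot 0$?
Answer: $-240945166 + i \sqrt{14} \approx -2.4095 \cdot 10^{8} + 3.7417 i$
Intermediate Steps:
$M = 0$
$C{\left(t \right)} = -8 + i \sqrt{14}$ ($C{\left(t \right)} = -8 + \sqrt{-14 + 0} = -8 + \sqrt{-14} = -8 + i \sqrt{14}$)
$d{\left(x,b \right)} = 6 - x^{5} \left(-5 - b\right)$ ($d{\left(x,b \right)} = 6 - \left(-5 - b\right) x x^{4} = 6 - x \left(-5 - b\right) x^{4} = 6 - x^{5} \left(-5 - b\right)$)
$C{\left(38 \right)} - d{\left(-28,-19 \right)} = \left(-8 + i \sqrt{14}\right) - \left(6 + \left(-28\right)^{5} \left(5 - 19\right)\right) = \left(-8 + i \sqrt{14}\right) - \left(6 - -240945152\right) = \left(-8 + i \sqrt{14}\right) - \left(6 + 240945152\right) = \left(-8 + i \sqrt{14}\right) - 240945158 = -240945166 + i \sqrt{14}$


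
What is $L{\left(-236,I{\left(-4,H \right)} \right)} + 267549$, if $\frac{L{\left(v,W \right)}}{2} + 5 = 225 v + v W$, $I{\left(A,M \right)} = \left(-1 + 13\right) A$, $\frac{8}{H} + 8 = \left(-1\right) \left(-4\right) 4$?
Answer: $183995$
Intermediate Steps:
$H = 1$ ($H = \frac{8}{-8 + \left(-1\right) \left(-4\right) 4} = \frac{8}{-8 + 4 \cdot 4} = \frac{8}{-8 + 16} = \frac{8}{8} = 8 \cdot \frac{1}{8} = 1$)
$I{\left(A,M \right)} = 12 A$
$L{\left(v,W \right)} = -10 + 450 v + 2 W v$ ($L{\left(v,W \right)} = -10 + 2 \left(225 v + v W\right) = -10 + 2 \left(225 v + W v\right) = -10 + \left(450 v + 2 W v\right) = -10 + 450 v + 2 W v$)
$L{\left(-236,I{\left(-4,H \right)} \right)} + 267549 = \left(-10 + 450 \left(-236\right) + 2 \cdot 12 \left(-4\right) \left(-236\right)\right) + 267549 = \left(-10 - 106200 + 2 \left(-48\right) \left(-236\right)\right) + 267549 = \left(-10 - 106200 + 22656\right) + 267549 = -83554 + 267549 = 183995$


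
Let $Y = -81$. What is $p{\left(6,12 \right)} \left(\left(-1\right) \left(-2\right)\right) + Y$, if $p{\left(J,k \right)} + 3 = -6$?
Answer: $-99$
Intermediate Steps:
$p{\left(J,k \right)} = -9$ ($p{\left(J,k \right)} = -3 - 6 = -9$)
$p{\left(6,12 \right)} \left(\left(-1\right) \left(-2\right)\right) + Y = - 9 \left(\left(-1\right) \left(-2\right)\right) - 81 = \left(-9\right) 2 - 81 = -18 - 81 = -99$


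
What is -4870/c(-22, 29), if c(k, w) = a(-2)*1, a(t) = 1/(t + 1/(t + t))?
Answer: 21915/2 ≈ 10958.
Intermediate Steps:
a(t) = 1/(t + 1/(2*t))
c(k, w) = -4/9 (c(k, w) = (2*(-2)/(1 + 2*(-2)²))*1 = (2*(-2)/(1 + 2*4))*1 = (2*(-2)/(1 + 8))*1 = (2*(-2)/9)*1 = (2*(-2)*(⅑))*1 = -4/9*1 = -4/9)
-4870/c(-22, 29) = -4870/(-4/9) = -4870*(-9/4) = 21915/2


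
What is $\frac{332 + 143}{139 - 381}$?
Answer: $- \frac{475}{242} \approx -1.9628$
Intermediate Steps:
$\frac{332 + 143}{139 - 381} = \frac{1}{-242} \cdot 475 = \left(- \frac{1}{242}\right) 475 = - \frac{475}{242}$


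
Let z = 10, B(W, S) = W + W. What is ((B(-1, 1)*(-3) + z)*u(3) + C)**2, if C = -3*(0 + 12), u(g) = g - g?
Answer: 1296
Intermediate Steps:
B(W, S) = 2*W
u(g) = 0
C = -36 (C = -3*12 = -36)
((B(-1, 1)*(-3) + z)*u(3) + C)**2 = (((2*(-1))*(-3) + 10)*0 - 36)**2 = ((-2*(-3) + 10)*0 - 36)**2 = ((6 + 10)*0 - 36)**2 = (16*0 - 36)**2 = (0 - 36)**2 = (-36)**2 = 1296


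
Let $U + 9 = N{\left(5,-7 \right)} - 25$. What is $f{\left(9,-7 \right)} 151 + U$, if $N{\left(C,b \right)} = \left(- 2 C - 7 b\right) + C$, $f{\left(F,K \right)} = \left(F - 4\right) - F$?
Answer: $-594$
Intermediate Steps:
$f{\left(F,K \right)} = -4$ ($f{\left(F,K \right)} = \left(-4 + F\right) - F = -4$)
$N{\left(C,b \right)} = - C - 7 b$ ($N{\left(C,b \right)} = \left(- 7 b - 2 C\right) + C = - C - 7 b$)
$U = 10$ ($U = -9 - -19 = -9 + \left(\left(-5 + 49\right) - 25\right) = -9 + \left(44 - 25\right) = -9 + 19 = 10$)
$f{\left(9,-7 \right)} 151 + U = \left(-4\right) 151 + 10 = -604 + 10 = -594$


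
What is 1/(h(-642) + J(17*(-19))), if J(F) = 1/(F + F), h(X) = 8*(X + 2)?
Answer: -646/3307521 ≈ -0.00019531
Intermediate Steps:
h(X) = 16 + 8*X (h(X) = 8*(2 + X) = 16 + 8*X)
J(F) = 1/(2*F)
1/(h(-642) + J(17*(-19))) = 1/((16 + 8*(-642)) + 1/(2*((17*(-19))))) = 1/((16 - 5136) + (1/2)/(-323)) = 1/(-5120 + (1/2)*(-1/323)) = 1/(-5120 - 1/646) = 1/(-3307521/646) = -646/3307521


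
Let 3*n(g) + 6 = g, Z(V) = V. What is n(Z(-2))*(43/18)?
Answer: -172/27 ≈ -6.3704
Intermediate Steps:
n(g) = -2 + g/3
n(Z(-2))*(43/18) = (-2 + (⅓)*(-2))*(43/18) = (-2 - ⅔)*(43*(1/18)) = -8/3*43/18 = -172/27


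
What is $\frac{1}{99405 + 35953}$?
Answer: $\frac{1}{135358} \approx 7.3878 \cdot 10^{-6}$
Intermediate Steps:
$\frac{1}{99405 + 35953} = \frac{1}{135358}$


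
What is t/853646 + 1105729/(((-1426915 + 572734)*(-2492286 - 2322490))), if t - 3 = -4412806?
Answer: -84806030904953431/16405521121860984 ≈ -5.1694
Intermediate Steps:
t = -4412803 (t = 3 - 4412806 = -4412803)
t/853646 + 1105729/(((-1426915 + 572734)*(-2492286 - 2322490))) = -4412803/853646 + 1105729/(((-1426915 + 572734)*(-2492286 - 2322490))) = -4412803*1/853646 + 1105729/((-854181*(-4814776))) = -4412803/853646 + 1105729/4112690178456 = -84806030904953431/16405521121860984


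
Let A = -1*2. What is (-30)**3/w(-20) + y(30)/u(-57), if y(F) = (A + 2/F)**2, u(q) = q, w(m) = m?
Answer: 17312909/12825 ≈ 1349.9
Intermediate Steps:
A = -2
y(F) = (-2 + 2/F)**2
(-30)**3/w(-20) + y(30)/u(-57) = (-30)**3/(-20) + (4*(-1 + 30)**2/30**2)/(-57) = -27000*(-1/20) + (4*(1/900)*29**2)*(-1/57) = 1350 + (4*(1/900)*841)*(-1/57) = 1350 + (841/225)*(-1/57) = 1350 - 841/12825 = 17312909/12825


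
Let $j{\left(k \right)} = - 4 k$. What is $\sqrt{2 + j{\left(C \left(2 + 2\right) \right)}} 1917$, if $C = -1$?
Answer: $5751 \sqrt{2} \approx 8133.1$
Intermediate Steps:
$\sqrt{2 + j{\left(C \left(2 + 2\right) \right)}} 1917 = \sqrt{2 - 4 \left(- (2 + 2)\right)} 1917 = \sqrt{2 - 4 \left(\left(-1\right) 4\right)} 1917 = \sqrt{2 - -16} \cdot 1917 = \sqrt{2 + 16} \cdot 1917 = \sqrt{18} \cdot 1917 = 3 \sqrt{2} \cdot 1917 = 5751 \sqrt{2}$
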